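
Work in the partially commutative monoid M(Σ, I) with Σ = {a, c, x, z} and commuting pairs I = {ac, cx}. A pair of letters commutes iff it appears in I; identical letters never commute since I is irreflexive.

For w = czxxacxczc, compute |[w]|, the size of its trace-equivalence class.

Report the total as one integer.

15

0(c) covers ∅
1(z) covers 0:c
2(x) covers 1:z
3(x) covers 2:x
4(a) covers 3:x
5(c) covers 1:z
6(x) covers 4:a
7(c) covers 5:c
8(z) covers 6:x, 7:c
9(c) covers 8:z
floor of heap: 0:c
completions by unplaced set U, small U first (add the entries for U minus each lowest piece of U):
  |U|=1: {9}:1
  |U|=2: {8,9}:1
  |U|=3: {6,8,9}:1  {7,8,9}:1
  |U|=4: {4,6,8,9}:1  {5,7,8,9}:1  {6,7,8,9}:2
  |U|=5: {3,4,6,8,9}:1  {4,6,7,8,9}:3  {5,6,7,8,9}:3
  |U|=6: {2,3,4,6,8,9}:1  {3,4,6,7,8,9}:4  {4,5,6,7,8,9}:6
  |U|=7: {2,3,4,6,7,8,9}:5  {3,4,5,6,7,8,9}:10
  |U|=8: {2,3,4,5,6,7,8,9}:15
  start at 0(c): 15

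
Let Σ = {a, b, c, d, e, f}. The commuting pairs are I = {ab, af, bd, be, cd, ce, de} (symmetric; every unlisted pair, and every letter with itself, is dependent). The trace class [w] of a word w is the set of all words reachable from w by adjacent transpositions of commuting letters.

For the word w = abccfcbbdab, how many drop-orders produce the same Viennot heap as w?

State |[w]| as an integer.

#0=a has no predecessor
#1=b has no predecessor
#2=c depends on [0:a, 1:b]
#3=c depends on [2:c]
#4=f depends on [3:c]
#5=c depends on [4:f]
#6=b depends on [5:c]
#7=b depends on [6:b]
#8=d depends on [4:f]
#9=a depends on [5:c, 8:d]
#10=b depends on [7:b]
sources: [0:a, 1:b]
N(rest) = Σ N(rest − s) over sources s of rest; N(one piece) = 1:
  size 1 → [9]=1  [10]=1
  size 2 → [7,10]=1  [8,9]=1  [9,10]=2
  size 3 → [6,7,10]=1  [7,9,10]=3  [8,9,10]=3
  size 4 → [6,7,9,10]=4  [7,8,9,10]=6
  size 5 → [5,6,7,9,10]=4  [6,7,8,9,10]=10
  size 6 → [5,6,7,8,9,10]=14
  size 7 → [4,5,6,7,8,9,10]=14
  size 8 → [3,4,5,6,7,8,9,10]=14
  size 9 → [2,3,4,5,6,7,8,9,10]=14
  first=0(a) contributes 14
  first=1(b) contributes 14
|[w]| = 28

28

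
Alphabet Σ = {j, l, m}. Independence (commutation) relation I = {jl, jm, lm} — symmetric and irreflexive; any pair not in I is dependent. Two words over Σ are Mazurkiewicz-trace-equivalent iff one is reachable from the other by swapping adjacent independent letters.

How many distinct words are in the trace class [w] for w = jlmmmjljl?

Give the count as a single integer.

1680

0(j) covers ∅
1(l) covers ∅
2(m) covers ∅
3(m) covers 2:m
4(m) covers 3:m
5(j) covers 0:j
6(l) covers 1:l
7(j) covers 5:j
8(l) covers 6:l
floor of heap: 0:j, 1:l, 2:m
completions by unplaced set U, small U first (add the entries for U minus each lowest piece of U):
  |U|=1: {4}:1  {7}:1  {8}:1
  |U|=2: {3,4}:1  {4,7}:2  {4,8}:2  {5,7}:1  {6,8}:1  {7,8}:2
  |U|=3: {0,5,7}:1  {1,6,8}:1  {2,3,4}:1  {3,4,7}:3  {3,4,8}:3  {4,5,7}:3  {4,6,8}:3  {4,7,8}:6  {5,7,8}:3  {6,7,8}:3
  |U|=4: {0,4,5,7}:4  {0,5,7,8}:4  {1,4,6,8}:4  {1,6,7,8}:4  {2,3,4,7}:4  {2,3,4,8}:4  {3,4,5,7}:6  {3,4,6,8}:6  {3,4,7,8}:12  {4,5,7,8}:12  {4,6,7,8}:12  {5,6,7,8}:6
  |U|=5: {0,3,4,5,7}:10  {0,4,5,7,8}:20  {0,5,6,7,8}:10  {1,3,4,6,8}:10  {1,4,6,7,8}:20  {1,5,6,7,8}:10  {2,3,4,5,7}:10  {2,3,4,6,8}:10  {2,3,4,7,8}:20  {3,4,5,7,8}:30  {3,4,6,7,8}:30  {4,5,6,7,8}:30
  |U|=6: {0,1,5,6,7,8}:20  {0,2,3,4,5,7}:20  {0,3,4,5,7,8}:60  {0,4,5,6,7,8}:60  {1,2,3,4,6,8}:20  {1,3,4,6,7,8}:60  {1,4,5,6,7,8}:60  {2,3,4,5,7,8}:60  {2,3,4,6,7,8}:60  {3,4,5,6,7,8}:90
  |U|=7: {0,1,4,5,6,7,8}:140  {0,2,3,4,5,7,8}:140  {0,3,4,5,6,7,8}:210  {1,2,3,4,6,7,8}:140  {1,3,4,5,6,7,8}:210  {2,3,4,5,6,7,8}:210
  start at 0(j): 560
  start at 1(l): 560
  start at 2(m): 560
sum over floor = 1680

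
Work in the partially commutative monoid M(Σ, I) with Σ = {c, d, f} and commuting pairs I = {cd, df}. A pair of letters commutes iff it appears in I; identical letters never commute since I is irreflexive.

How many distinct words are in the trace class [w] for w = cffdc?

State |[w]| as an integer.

drop 0:c onto floor
drop 1:f onto {0:c}
drop 2:f onto {1:f}
drop 3:d onto floor
drop 4:c onto {2:f}
ground layer = {0:c, 3:d}
drop-orders for the pieces not yet dropped (sum over which currently-grounded one goes next):
  1 to go: {3} 1  {4} 1
  2 to go: {2,4} 1  {3,4} 2
  3 to go: {1,2,4} 1  {2,3,4} 3
  if 0:c drops first: 4 orders
  if 3:d drops first: 1 orders
heap linearizations: 5

5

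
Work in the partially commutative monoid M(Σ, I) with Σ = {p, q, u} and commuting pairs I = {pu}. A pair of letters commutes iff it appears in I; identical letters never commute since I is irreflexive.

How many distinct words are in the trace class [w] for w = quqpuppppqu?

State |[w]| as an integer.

6

0(q) covers ∅
1(u) covers 0:q
2(q) covers 1:u
3(p) covers 2:q
4(u) covers 2:q
5(p) covers 3:p
6(p) covers 5:p
7(p) covers 6:p
8(p) covers 7:p
9(q) covers 4:u, 8:p
10(u) covers 9:q
floor of heap: 0:q
completions by unplaced set U, small U first (add the entries for U minus each lowest piece of U):
  |U|=1: {10}:1
  |U|=2: {9,10}:1
  |U|=3: {4,9,10}:1  {8,9,10}:1
  |U|=4: {4,8,9,10}:2  {7,8,9,10}:1
  |U|=5: {4,7,8,9,10}:3  {6,7,8,9,10}:1
  |U|=6: {4,6,7,8,9,10}:4  {5,6,7,8,9,10}:1
  |U|=7: {3,5,6,7,8,9,10}:1  {4,5,6,7,8,9,10}:5
  |U|=8: {3,4,5,6,7,8,9,10}:6
  |U|=9: {2,3,4,5,6,7,8,9,10}:6
  start at 0(q): 6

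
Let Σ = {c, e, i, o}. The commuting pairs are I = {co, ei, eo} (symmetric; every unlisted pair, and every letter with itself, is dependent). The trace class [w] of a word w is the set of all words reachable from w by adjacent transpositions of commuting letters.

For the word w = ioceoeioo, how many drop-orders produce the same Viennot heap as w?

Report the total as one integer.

drop 0:i onto floor
drop 1:o onto {0:i}
drop 2:c onto {0:i}
drop 3:e onto {2:c}
drop 4:o onto {1:o}
drop 5:e onto {3:e}
drop 6:i onto {2:c, 4:o}
drop 7:o onto {6:i}
drop 8:o onto {7:o}
ground layer = {0:i}
drop-orders for the pieces not yet dropped (sum over which currently-grounded one goes next):
  1 to go: {5} 1  {8} 1
  2 to go: {3,5} 1  {5,8} 2  {7,8} 1
  3 to go: {3,5,8} 3  {5,7,8} 3  {6,7,8} 1
  4 to go: {3,5,7,8} 6  {4,6,7,8} 1  {5,6,7,8} 4
  5 to go: {1,4,6,7,8} 1  {3,5,6,7,8} 10  {4,5,6,7,8} 5
  6 to go: {1,4,5,6,7,8} 6  {2,3,5,6,7,8} 10  {3,4,5,6,7,8} 15
  7 to go: {1,3,4,5,6,7,8} 21  {2,3,4,5,6,7,8} 25
  if 0:i drops first: 46 orders

46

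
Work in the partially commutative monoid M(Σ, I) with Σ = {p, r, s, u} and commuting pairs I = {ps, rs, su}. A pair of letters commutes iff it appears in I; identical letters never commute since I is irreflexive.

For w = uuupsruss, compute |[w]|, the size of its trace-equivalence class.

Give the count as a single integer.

84

piece 0:u — minimal
piece 1:u rests on {0:u}
piece 2:u rests on {1:u}
piece 3:p rests on {2:u}
piece 4:s — minimal
piece 5:r rests on {3:p}
piece 6:u rests on {5:r}
piece 7:s rests on {4:s}
piece 8:s rests on {7:s}
minimal pieces: {0:u, 4:s}
ways to finish when only these pieces remain (= sum over removing one remaining piece with nothing left below it):
  1 left: {6}→1  {8}→1
  2 left: {5,6}→1  {6,8}→2  {7,8}→1
  3 left: {3,5,6}→1  {4,7,8}→1  {5,6,8}→3  {6,7,8}→3
  4 left: {2,3,5,6}→1  {3,5,6,8}→4  {4,6,7,8}→4  {5,6,7,8}→6
  5 left: {1,2,3,5,6}→1  {2,3,5,6,8}→5  {3,5,6,7,8}→10  {4,5,6,7,8}→10
  6 left: {0,1,2,3,5,6}→1  {1,2,3,5,6,8}→6  {2,3,5,6,7,8}→15  {3,4,5,6,7,8}→20
  7 left: {0,1,2,3,5,6,8}→7  {1,2,3,5,6,7,8}→21  {2,3,4,5,6,7,8}→35
  placing 0:u first → 56 extensions
  placing 4:s first → 28 extensions
total linear extensions = 84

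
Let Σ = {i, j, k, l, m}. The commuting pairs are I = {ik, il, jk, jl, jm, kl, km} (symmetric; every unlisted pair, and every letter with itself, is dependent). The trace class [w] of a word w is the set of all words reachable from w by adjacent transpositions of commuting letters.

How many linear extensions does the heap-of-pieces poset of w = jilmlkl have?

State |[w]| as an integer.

#0=j has no predecessor
#1=i depends on [0:j]
#2=l has no predecessor
#3=m depends on [1:i, 2:l]
#4=l depends on [3:m]
#5=k has no predecessor
#6=l depends on [4:l]
sources: [0:j, 2:l, 5:k]
N(rest) = Σ N(rest − s) over sources s of rest; N(one piece) = 1:
  size 1 → [5]=1  [6]=1
  size 2 → [4,6]=1  [5,6]=2
  size 3 → [3,4,6]=1  [4,5,6]=3
  size 4 → [1,3,4,6]=1  [2,3,4,6]=1  [3,4,5,6]=4
  size 5 → [0,1,3,4,6]=1  [1,2,3,4,6]=2  [1,3,4,5,6]=5  [2,3,4,5,6]=5
  first=0(j) contributes 12
  first=2(l) contributes 6
  first=5(k) contributes 3
|[w]| = 21

21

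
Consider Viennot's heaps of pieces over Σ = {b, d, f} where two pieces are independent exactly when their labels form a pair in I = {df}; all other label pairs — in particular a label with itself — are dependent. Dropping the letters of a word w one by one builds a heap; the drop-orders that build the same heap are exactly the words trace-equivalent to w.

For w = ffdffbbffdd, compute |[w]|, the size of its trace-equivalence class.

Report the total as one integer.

0(f) covers ∅
1(f) covers 0:f
2(d) covers ∅
3(f) covers 1:f
4(f) covers 3:f
5(b) covers 2:d, 4:f
6(b) covers 5:b
7(f) covers 6:b
8(f) covers 7:f
9(d) covers 6:b
10(d) covers 9:d
floor of heap: 0:f, 2:d
completions by unplaced set U, small U first (add the entries for U minus each lowest piece of U):
  |U|=1: {8}:1  {10}:1
  |U|=2: {7,8}:1  {8,10}:2  {9,10}:1
  |U|=3: {7,8,10}:3  {8,9,10}:3
  |U|=4: {7,8,9,10}:6
  |U|=5: {6,7,8,9,10}:6
  |U|=6: {5,6,7,8,9,10}:6
  |U|=7: {2,5,6,7,8,9,10}:6  {4,5,6,7,8,9,10}:6
  |U|=8: {2,4,5,6,7,8,9,10}:12  {3,4,5,6,7,8,9,10}:6
  |U|=9: {1,3,4,5,6,7,8,9,10}:6  {2,3,4,5,6,7,8,9,10}:18
  start at 0(f): 24
  start at 2(d): 6
sum over floor = 30

30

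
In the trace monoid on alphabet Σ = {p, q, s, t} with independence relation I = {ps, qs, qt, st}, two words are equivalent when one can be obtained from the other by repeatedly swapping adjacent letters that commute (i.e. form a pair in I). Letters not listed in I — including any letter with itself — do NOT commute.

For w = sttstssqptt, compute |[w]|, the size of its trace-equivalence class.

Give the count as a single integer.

#0=s has no predecessor
#1=t has no predecessor
#2=t depends on [1:t]
#3=s depends on [0:s]
#4=t depends on [2:t]
#5=s depends on [3:s]
#6=s depends on [5:s]
#7=q has no predecessor
#8=p depends on [4:t, 7:q]
#9=t depends on [8:p]
#10=t depends on [9:t]
sources: [0:s, 1:t, 7:q]
N(rest) = Σ N(rest − s) over sources s of rest; N(one piece) = 1:
  size 1 → [6]=1  [10]=1
  size 2 → [5,6]=1  [6,10]=2  [9,10]=1
  size 3 → [3,5,6]=1  [5,6,10]=3  [6,9,10]=3  [8,9,10]=1
  size 4 → [0,3,5,6]=1  [3,5,6,10]=4  [4,8,9,10]=1  [5,6,9,10]=6  [6,8,9,10]=4  [7,8,9,10]=1
  size 5 → [0,3,5,6,10]=5  [2,4,8,9,10]=1  [3,5,6,9,10]=10  [4,6,8,9,10]=5  [4,7,8,9,10]=2  [5,6,8,9,10]=10  [6,7,8,9,10]=5
  size 6 → [0,3,5,6,9,10]=15  [1,2,4,8,9,10]=1  [2,4,6,8,9,10]=6  [2,4,7,8,9,10]=3  [3,5,6,8,9,10]=20  [4,5,6,8,9,10]=15  [4,6,7,8,9,10]=12  [5,6,7,8,9,10]=15
  size 7 → [0,3,5,6,8,9,10]=35  [1,2,4,6,8,9,10]=7  [1,2,4,7,8,9,10]=4  [2,4,5,6,8,9,10]=21  [2,4,6,7,8,9,10]=21  [3,4,5,6,8,9,10]=35  [3,5,6,7,8,9,10]=35  [4,5,6,7,8,9,10]=42
  size 8 → [0,3,4,5,6,8,9,10]=70  [0,3,5,6,7,8,9,10]=70  [1,2,4,5,6,8,9,10]=28  [1,2,4,6,7,8,9,10]=32  [2,3,4,5,6,8,9,10]=56  [2,4,5,6,7,8,9,10]=84  [3,4,5,6,7,8,9,10]=112
  size 9 → [0,2,3,4,5,6,8,9,10]=126  [0,3,4,5,6,7,8,9,10]=252  [1,2,3,4,5,6,8,9,10]=84  [1,2,4,5,6,7,8,9,10]=144  [2,3,4,5,6,7,8,9,10]=252
  first=0(s) contributes 480
  first=1(t) contributes 630
  first=7(q) contributes 210
|[w]| = 1320

1320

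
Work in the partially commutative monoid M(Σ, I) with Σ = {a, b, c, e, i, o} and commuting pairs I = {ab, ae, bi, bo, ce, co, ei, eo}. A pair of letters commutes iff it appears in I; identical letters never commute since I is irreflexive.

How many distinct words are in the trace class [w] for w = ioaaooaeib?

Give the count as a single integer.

45

piece 0:i — minimal
piece 1:o rests on {0:i}
piece 2:a rests on {1:o}
piece 3:a rests on {2:a}
piece 4:o rests on {3:a}
piece 5:o rests on {4:o}
piece 6:a rests on {5:o}
piece 7:e — minimal
piece 8:i rests on {6:a}
piece 9:b rests on {7:e}
minimal pieces: {0:i, 7:e}
ways to finish when only these pieces remain (= sum over removing one remaining piece with nothing left below it):
  1 left: {8}→1  {9}→1
  2 left: {6,8}→1  {7,9}→1  {8,9}→2
  3 left: {5,6,8}→1  {6,8,9}→3  {7,8,9}→3
  4 left: {4,5,6,8}→1  {5,6,8,9}→4  {6,7,8,9}→6
  5 left: {3,4,5,6,8}→1  {4,5,6,8,9}→5  {5,6,7,8,9}→10
  6 left: {2,3,4,5,6,8}→1  {3,4,5,6,8,9}→6  {4,5,6,7,8,9}→15
  7 left: {1,2,3,4,5,6,8}→1  {2,3,4,5,6,8,9}→7  {3,4,5,6,7,8,9}→21
  8 left: {0,1,2,3,4,5,6,8}→1  {1,2,3,4,5,6,8,9}→8  {2,3,4,5,6,7,8,9}→28
  placing 0:i first → 36 extensions
  placing 7:e first → 9 extensions
total linear extensions = 45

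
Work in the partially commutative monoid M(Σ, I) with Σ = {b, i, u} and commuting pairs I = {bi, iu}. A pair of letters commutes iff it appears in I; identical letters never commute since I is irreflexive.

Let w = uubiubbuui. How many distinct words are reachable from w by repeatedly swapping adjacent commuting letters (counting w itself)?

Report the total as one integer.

0(u) covers ∅
1(u) covers 0:u
2(b) covers 1:u
3(i) covers ∅
4(u) covers 2:b
5(b) covers 4:u
6(b) covers 5:b
7(u) covers 6:b
8(u) covers 7:u
9(i) covers 3:i
floor of heap: 0:u, 3:i
completions by unplaced set U, small U first (add the entries for U minus each lowest piece of U):
  |U|=1: {8}:1  {9}:1
  |U|=2: {3,9}:1  {7,8}:1  {8,9}:2
  |U|=3: {3,8,9}:3  {6,7,8}:1  {7,8,9}:3
  |U|=4: {3,7,8,9}:6  {5,6,7,8}:1  {6,7,8,9}:4
  |U|=5: {3,6,7,8,9}:10  {4,5,6,7,8}:1  {5,6,7,8,9}:5
  |U|=6: {2,4,5,6,7,8}:1  {3,5,6,7,8,9}:15  {4,5,6,7,8,9}:6
  |U|=7: {1,2,4,5,6,7,8}:1  {2,4,5,6,7,8,9}:7  {3,4,5,6,7,8,9}:21
  |U|=8: {0,1,2,4,5,6,7,8}:1  {1,2,4,5,6,7,8,9}:8  {2,3,4,5,6,7,8,9}:28
  start at 0(u): 36
  start at 3(i): 9
sum over floor = 45

45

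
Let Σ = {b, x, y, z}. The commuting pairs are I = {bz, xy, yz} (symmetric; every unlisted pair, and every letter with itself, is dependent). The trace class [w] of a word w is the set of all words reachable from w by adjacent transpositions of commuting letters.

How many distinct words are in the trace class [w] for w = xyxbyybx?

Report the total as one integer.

piece 0:x — minimal
piece 1:y — minimal
piece 2:x rests on {0:x}
piece 3:b rests on {1:y, 2:x}
piece 4:y rests on {3:b}
piece 5:y rests on {4:y}
piece 6:b rests on {5:y}
piece 7:x rests on {6:b}
minimal pieces: {0:x, 1:y}
ways to finish when only these pieces remain (= sum over removing one remaining piece with nothing left below it):
  1 left: {7}→1
  2 left: {6,7}→1
  3 left: {5,6,7}→1
  4 left: {4,5,6,7}→1
  5 left: {3,4,5,6,7}→1
  6 left: {1,3,4,5,6,7}→1  {2,3,4,5,6,7}→1
  placing 0:x first → 2 extensions
  placing 1:y first → 1 extensions
total linear extensions = 3

3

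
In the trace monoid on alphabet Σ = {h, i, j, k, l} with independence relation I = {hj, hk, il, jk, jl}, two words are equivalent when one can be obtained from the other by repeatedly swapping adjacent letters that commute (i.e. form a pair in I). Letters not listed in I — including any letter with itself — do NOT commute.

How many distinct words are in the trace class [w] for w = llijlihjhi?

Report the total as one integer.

0(l) covers ∅
1(l) covers 0:l
2(i) covers ∅
3(j) covers 2:i
4(l) covers 1:l
5(i) covers 3:j
6(h) covers 4:l, 5:i
7(j) covers 5:i
8(h) covers 6:h
9(i) covers 7:j, 8:h
floor of heap: 0:l, 2:i
completions by unplaced set U, small U first (add the entries for U minus each lowest piece of U):
  |U|=1: {9}:1
  |U|=2: {7,9}:1  {8,9}:1
  |U|=3: {6,8,9}:1  {7,8,9}:2
  |U|=4: {4,6,8,9}:1  {6,7,8,9}:3
  |U|=5: {1,4,6,8,9}:1  {4,6,7,8,9}:4  {5,6,7,8,9}:3
  |U|=6: {0,1,4,6,8,9}:1  {1,4,6,7,8,9}:5  {3,5,6,7,8,9}:3  {4,5,6,7,8,9}:7
  |U|=7: {0,1,4,6,7,8,9}:6  {1,4,5,6,7,8,9}:12  {2,3,5,6,7,8,9}:3  {3,4,5,6,7,8,9}:10
  |U|=8: {0,1,4,5,6,7,8,9}:18  {1,3,4,5,6,7,8,9}:22  {2,3,4,5,6,7,8,9}:13
  start at 0(l): 35
  start at 2(i): 40
sum over floor = 75

75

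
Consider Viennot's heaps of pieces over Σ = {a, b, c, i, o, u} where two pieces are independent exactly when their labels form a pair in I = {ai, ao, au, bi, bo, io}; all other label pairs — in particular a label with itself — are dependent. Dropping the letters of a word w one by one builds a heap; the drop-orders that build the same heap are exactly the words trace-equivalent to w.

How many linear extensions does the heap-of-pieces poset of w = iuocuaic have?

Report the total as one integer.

0(i) covers ∅
1(u) covers 0:i
2(o) covers 1:u
3(c) covers 2:o
4(u) covers 3:c
5(a) covers 3:c
6(i) covers 4:u
7(c) covers 5:a, 6:i
floor of heap: 0:i
completions by unplaced set U, small U first (add the entries for U minus each lowest piece of U):
  |U|=1: {7}:1
  |U|=2: {5,7}:1  {6,7}:1
  |U|=3: {4,6,7}:1  {5,6,7}:2
  |U|=4: {4,5,6,7}:3
  |U|=5: {3,4,5,6,7}:3
  |U|=6: {2,3,4,5,6,7}:3
  start at 0(i): 3

3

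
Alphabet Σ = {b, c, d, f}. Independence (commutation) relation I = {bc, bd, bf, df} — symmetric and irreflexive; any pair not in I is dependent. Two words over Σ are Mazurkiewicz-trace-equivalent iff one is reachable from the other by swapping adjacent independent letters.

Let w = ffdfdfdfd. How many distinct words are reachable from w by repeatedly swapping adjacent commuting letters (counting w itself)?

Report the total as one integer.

#0=f has no predecessor
#1=f depends on [0:f]
#2=d has no predecessor
#3=f depends on [1:f]
#4=d depends on [2:d]
#5=f depends on [3:f]
#6=d depends on [4:d]
#7=f depends on [5:f]
#8=d depends on [6:d]
sources: [0:f, 2:d]
N(rest) = Σ N(rest − s) over sources s of rest; N(one piece) = 1:
  size 1 → [7]=1  [8]=1
  size 2 → [5,7]=1  [6,8]=1  [7,8]=2
  size 3 → [3,5,7]=1  [4,6,8]=1  [5,7,8]=3  [6,7,8]=3
  size 4 → [1,3,5,7]=1  [2,4,6,8]=1  [3,5,7,8]=4  [4,6,7,8]=4  [5,6,7,8]=6
  size 5 → [0,1,3,5,7]=1  [1,3,5,7,8]=5  [2,4,6,7,8]=5  [3,5,6,7,8]=10  [4,5,6,7,8]=10
  size 6 → [0,1,3,5,7,8]=6  [1,3,5,6,7,8]=15  [2,4,5,6,7,8]=15  [3,4,5,6,7,8]=20
  size 7 → [0,1,3,5,6,7,8]=21  [1,3,4,5,6,7,8]=35  [2,3,4,5,6,7,8]=35
  first=0(f) contributes 70
  first=2(d) contributes 56
|[w]| = 126

126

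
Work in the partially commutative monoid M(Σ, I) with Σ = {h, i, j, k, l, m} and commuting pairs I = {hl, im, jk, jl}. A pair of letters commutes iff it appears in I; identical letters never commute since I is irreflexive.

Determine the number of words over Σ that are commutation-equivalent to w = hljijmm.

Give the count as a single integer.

0(h) covers ∅
1(l) covers ∅
2(j) covers 0:h
3(i) covers 1:l, 2:j
4(j) covers 3:i
5(m) covers 4:j
6(m) covers 5:m
floor of heap: 0:h, 1:l
completions by unplaced set U, small U first (add the entries for U minus each lowest piece of U):
  |U|=1: {6}:1
  |U|=2: {5,6}:1
  |U|=3: {4,5,6}:1
  |U|=4: {3,4,5,6}:1
  |U|=5: {1,3,4,5,6}:1  {2,3,4,5,6}:1
  start at 0(h): 2
  start at 1(l): 1
sum over floor = 3

3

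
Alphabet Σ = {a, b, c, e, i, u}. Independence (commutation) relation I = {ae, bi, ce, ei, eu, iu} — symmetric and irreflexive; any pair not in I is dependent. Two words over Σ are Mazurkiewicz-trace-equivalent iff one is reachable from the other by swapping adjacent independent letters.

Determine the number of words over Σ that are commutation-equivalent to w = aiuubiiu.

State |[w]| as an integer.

piece 0:a — minimal
piece 1:i rests on {0:a}
piece 2:u rests on {0:a}
piece 3:u rests on {2:u}
piece 4:b rests on {3:u}
piece 5:i rests on {1:i}
piece 6:i rests on {5:i}
piece 7:u rests on {4:b}
minimal pieces: {0:a}
ways to finish when only these pieces remain (= sum over removing one remaining piece with nothing left below it):
  1 left: {6}→1  {7}→1
  2 left: {4,7}→1  {5,6}→1  {6,7}→2
  3 left: {1,5,6}→1  {3,4,7}→1  {4,6,7}→3  {5,6,7}→3
  4 left: {1,5,6,7}→4  {2,3,4,7}→1  {3,4,6,7}→4  {4,5,6,7}→6
  5 left: {1,4,5,6,7}→10  {2,3,4,6,7}→5  {3,4,5,6,7}→10
  6 left: {1,3,4,5,6,7}→20  {2,3,4,5,6,7}→15
  placing 0:a first → 35 extensions

35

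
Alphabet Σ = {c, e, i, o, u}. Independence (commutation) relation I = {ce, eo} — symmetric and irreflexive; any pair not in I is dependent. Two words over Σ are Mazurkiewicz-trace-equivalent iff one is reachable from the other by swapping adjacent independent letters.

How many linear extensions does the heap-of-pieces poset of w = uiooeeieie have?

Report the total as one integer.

drop 0:u onto floor
drop 1:i onto {0:u}
drop 2:o onto {1:i}
drop 3:o onto {2:o}
drop 4:e onto {1:i}
drop 5:e onto {4:e}
drop 6:i onto {3:o, 5:e}
drop 7:e onto {6:i}
drop 8:i onto {7:e}
drop 9:e onto {8:i}
ground layer = {0:u}
drop-orders for the pieces not yet dropped (sum over which currently-grounded one goes next):
  1 to go: {9} 1
  2 to go: {8,9} 1
  3 to go: {7,8,9} 1
  4 to go: {6,7,8,9} 1
  5 to go: {3,6,7,8,9} 1  {5,6,7,8,9} 1
  6 to go: {2,3,6,7,8,9} 1  {3,5,6,7,8,9} 2  {4,5,6,7,8,9} 1
  7 to go: {2,3,5,6,7,8,9} 3  {3,4,5,6,7,8,9} 3
  8 to go: {2,3,4,5,6,7,8,9} 6
  if 0:u drops first: 6 orders

6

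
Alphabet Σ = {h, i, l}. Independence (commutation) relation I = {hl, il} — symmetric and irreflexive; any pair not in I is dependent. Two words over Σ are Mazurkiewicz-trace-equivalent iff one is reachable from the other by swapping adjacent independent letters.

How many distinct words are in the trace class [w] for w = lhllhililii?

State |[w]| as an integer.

drop 0:l onto floor
drop 1:h onto floor
drop 2:l onto {0:l}
drop 3:l onto {2:l}
drop 4:h onto {1:h}
drop 5:i onto {4:h}
drop 6:l onto {3:l}
drop 7:i onto {5:i}
drop 8:l onto {6:l}
drop 9:i onto {7:i}
drop 10:i onto {9:i}
ground layer = {0:l, 1:h}
drop-orders for the pieces not yet dropped (sum over which currently-grounded one goes next):
  1 to go: {8} 1  {10} 1
  2 to go: {6,8} 1  {8,10} 2  {9,10} 1
  3 to go: {3,6,8} 1  {6,8,10} 3  {7,9,10} 1  {8,9,10} 3
  4 to go: {2,3,6,8} 1  {3,6,8,10} 4  {5,7,9,10} 1  {6,8,9,10} 6  {7,8,9,10} 4
  5 to go: {0,2,3,6,8} 1  {2,3,6,8,10} 5  {3,6,8,9,10} 10  {4,5,7,9,10} 1  {5,7,8,9,10} 5  {6,7,8,9,10} 10
  6 to go: {0,2,3,6,8,10} 6  {1,4,5,7,9,10} 1  {2,3,6,8,9,10} 15  {3,6,7,8,9,10} 20  {4,5,7,8,9,10} 6  {5,6,7,8,9,10} 15
  7 to go: {0,2,3,6,8,9,10} 21  {1,4,5,7,8,9,10} 7  {2,3,6,7,8,9,10} 35  {3,5,6,7,8,9,10} 35  {4,5,6,7,8,9,10} 21
  8 to go: {0,2,3,6,7,8,9,10} 56  {1,4,5,6,7,8,9,10} 28  {2,3,5,6,7,8,9,10} 70  {3,4,5,6,7,8,9,10} 56
  9 to go: {0,2,3,5,6,7,8,9,10} 126  {1,3,4,5,6,7,8,9,10} 84  {2,3,4,5,6,7,8,9,10} 126
  if 0:l drops first: 210 orders
  if 1:h drops first: 252 orders
heap linearizations: 462

462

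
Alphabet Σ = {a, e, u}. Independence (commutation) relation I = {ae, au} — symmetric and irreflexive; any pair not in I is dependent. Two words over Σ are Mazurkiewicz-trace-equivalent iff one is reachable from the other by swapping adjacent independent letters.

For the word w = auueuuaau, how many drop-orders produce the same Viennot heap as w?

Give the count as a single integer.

84

piece 0:a — minimal
piece 1:u — minimal
piece 2:u rests on {1:u}
piece 3:e rests on {2:u}
piece 4:u rests on {3:e}
piece 5:u rests on {4:u}
piece 6:a rests on {0:a}
piece 7:a rests on {6:a}
piece 8:u rests on {5:u}
minimal pieces: {0:a, 1:u}
ways to finish when only these pieces remain (= sum over removing one remaining piece with nothing left below it):
  1 left: {7}→1  {8}→1
  2 left: {5,8}→1  {6,7}→1  {7,8}→2
  3 left: {0,6,7}→1  {4,5,8}→1  {5,7,8}→3  {6,7,8}→3
  4 left: {0,6,7,8}→4  {3,4,5,8}→1  {4,5,7,8}→4  {5,6,7,8}→6
  5 left: {0,5,6,7,8}→10  {2,3,4,5,8}→1  {3,4,5,7,8}→5  {4,5,6,7,8}→10
  6 left: {0,4,5,6,7,8}→20  {1,2,3,4,5,8}→1  {2,3,4,5,7,8}→6  {3,4,5,6,7,8}→15
  7 left: {0,3,4,5,6,7,8}→35  {1,2,3,4,5,7,8}→7  {2,3,4,5,6,7,8}→21
  placing 0:a first → 28 extensions
  placing 1:u first → 56 extensions
total linear extensions = 84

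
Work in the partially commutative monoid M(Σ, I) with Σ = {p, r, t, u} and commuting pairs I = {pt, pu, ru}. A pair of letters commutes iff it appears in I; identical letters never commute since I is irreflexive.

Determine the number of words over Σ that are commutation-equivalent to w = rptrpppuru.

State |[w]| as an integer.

49

piece 0:r — minimal
piece 1:p rests on {0:r}
piece 2:t rests on {0:r}
piece 3:r rests on {1:p, 2:t}
piece 4:p rests on {3:r}
piece 5:p rests on {4:p}
piece 6:p rests on {5:p}
piece 7:u rests on {2:t}
piece 8:r rests on {6:p}
piece 9:u rests on {7:u}
minimal pieces: {0:r}
ways to finish when only these pieces remain (= sum over removing one remaining piece with nothing left below it):
  1 left: {8}→1  {9}→1
  2 left: {6,8}→1  {7,9}→1  {8,9}→2
  3 left: {5,6,8}→1  {6,8,9}→3  {7,8,9}→3
  4 left: {4,5,6,8}→1  {5,6,8,9}→4  {6,7,8,9}→6
  5 left: {3,4,5,6,8}→1  {4,5,6,8,9}→5  {5,6,7,8,9}→10
  6 left: {1,3,4,5,6,8}→1  {3,4,5,6,8,9}→6  {4,5,6,7,8,9}→15
  7 left: {1,3,4,5,6,8,9}→7  {3,4,5,6,7,8,9}→21
  8 left: {1,3,4,5,6,7,8,9}→28  {2,3,4,5,6,7,8,9}→21
  placing 0:r first → 49 extensions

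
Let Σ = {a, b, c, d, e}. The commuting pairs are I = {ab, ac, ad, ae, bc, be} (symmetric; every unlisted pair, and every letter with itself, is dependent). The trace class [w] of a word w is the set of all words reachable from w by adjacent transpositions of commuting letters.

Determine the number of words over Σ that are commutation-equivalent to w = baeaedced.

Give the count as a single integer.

piece 0:b — minimal
piece 1:a — minimal
piece 2:e — minimal
piece 3:a rests on {1:a}
piece 4:e rests on {2:e}
piece 5:d rests on {0:b, 4:e}
piece 6:c rests on {5:d}
piece 7:e rests on {6:c}
piece 8:d rests on {7:e}
minimal pieces: {0:b, 1:a, 2:e}
ways to finish when only these pieces remain (= sum over removing one remaining piece with nothing left below it):
  1 left: {3}→1  {8}→1
  2 left: {1,3}→1  {3,8}→2  {7,8}→1
  3 left: {1,3,8}→3  {3,7,8}→3  {6,7,8}→1
  4 left: {1,3,7,8}→6  {3,6,7,8}→4  {5,6,7,8}→1
  5 left: {0,5,6,7,8}→1  {1,3,6,7,8}→10  {3,5,6,7,8}→5  {4,5,6,7,8}→1
  6 left: {0,3,5,6,7,8}→6  {0,4,5,6,7,8}→2  {1,3,5,6,7,8}→15  {2,4,5,6,7,8}→1  {3,4,5,6,7,8}→6
  7 left: {0,1,3,5,6,7,8}→21  {0,2,4,5,6,7,8}→3  {0,3,4,5,6,7,8}→14  {1,3,4,5,6,7,8}→21  {2,3,4,5,6,7,8}→7
  placing 0:b first → 28 extensions
  placing 1:a first → 24 extensions
  placing 2:e first → 56 extensions
total linear extensions = 108

108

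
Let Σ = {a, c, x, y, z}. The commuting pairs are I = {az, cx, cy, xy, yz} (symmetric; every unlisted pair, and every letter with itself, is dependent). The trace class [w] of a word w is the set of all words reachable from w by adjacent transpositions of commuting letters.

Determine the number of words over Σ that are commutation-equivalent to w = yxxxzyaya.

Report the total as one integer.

#0=y has no predecessor
#1=x has no predecessor
#2=x depends on [1:x]
#3=x depends on [2:x]
#4=z depends on [3:x]
#5=y depends on [0:y]
#6=a depends on [3:x, 5:y]
#7=y depends on [6:a]
#8=a depends on [7:y]
sources: [0:y, 1:x]
N(rest) = Σ N(rest − s) over sources s of rest; N(one piece) = 1:
  size 1 → [4]=1  [8]=1
  size 2 → [4,8]=2  [7,8]=1
  size 3 → [4,7,8]=3  [6,7,8]=1
  size 4 → [4,6,7,8]=4  [5,6,7,8]=1
  size 5 → [0,5,6,7,8]=1  [3,4,6,7,8]=4  [4,5,6,7,8]=5
  size 6 → [0,4,5,6,7,8]=6  [2,3,4,6,7,8]=4  [3,4,5,6,7,8]=9
  size 7 → [0,3,4,5,6,7,8]=15  [1,2,3,4,6,7,8]=4  [2,3,4,5,6,7,8]=13
  first=0(y) contributes 17
  first=1(x) contributes 28
|[w]| = 45

45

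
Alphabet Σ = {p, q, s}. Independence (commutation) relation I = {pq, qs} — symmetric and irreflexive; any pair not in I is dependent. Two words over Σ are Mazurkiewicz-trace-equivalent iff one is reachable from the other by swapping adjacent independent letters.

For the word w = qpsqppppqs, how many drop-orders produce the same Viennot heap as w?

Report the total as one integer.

120

piece 0:q — minimal
piece 1:p — minimal
piece 2:s rests on {1:p}
piece 3:q rests on {0:q}
piece 4:p rests on {2:s}
piece 5:p rests on {4:p}
piece 6:p rests on {5:p}
piece 7:p rests on {6:p}
piece 8:q rests on {3:q}
piece 9:s rests on {7:p}
minimal pieces: {0:q, 1:p}
ways to finish when only these pieces remain (= sum over removing one remaining piece with nothing left below it):
  1 left: {8}→1  {9}→1
  2 left: {3,8}→1  {7,9}→1  {8,9}→2
  3 left: {0,3,8}→1  {3,8,9}→3  {6,7,9}→1  {7,8,9}→3
  4 left: {0,3,8,9}→4  {3,7,8,9}→6  {5,6,7,9}→1  {6,7,8,9}→4
  5 left: {0,3,7,8,9}→10  {3,6,7,8,9}→10  {4,5,6,7,9}→1  {5,6,7,8,9}→5
  6 left: {0,3,6,7,8,9}→20  {2,4,5,6,7,9}→1  {3,5,6,7,8,9}→15  {4,5,6,7,8,9}→6
  7 left: {0,3,5,6,7,8,9}→35  {1,2,4,5,6,7,9}→1  {2,4,5,6,7,8,9}→7  {3,4,5,6,7,8,9}→21
  8 left: {0,3,4,5,6,7,8,9}→56  {1,2,4,5,6,7,8,9}→8  {2,3,4,5,6,7,8,9}→28
  placing 0:q first → 36 extensions
  placing 1:p first → 84 extensions
total linear extensions = 120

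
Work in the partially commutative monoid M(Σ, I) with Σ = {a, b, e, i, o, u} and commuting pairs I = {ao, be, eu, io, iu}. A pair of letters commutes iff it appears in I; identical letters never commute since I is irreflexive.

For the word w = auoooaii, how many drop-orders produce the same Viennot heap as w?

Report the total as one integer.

piece 0:a — minimal
piece 1:u rests on {0:a}
piece 2:o rests on {1:u}
piece 3:o rests on {2:o}
piece 4:o rests on {3:o}
piece 5:a rests on {1:u}
piece 6:i rests on {5:a}
piece 7:i rests on {6:i}
minimal pieces: {0:a}
ways to finish when only these pieces remain (= sum over removing one remaining piece with nothing left below it):
  1 left: {4}→1  {7}→1
  2 left: {3,4}→1  {4,7}→2  {6,7}→1
  3 left: {2,3,4}→1  {3,4,7}→3  {4,6,7}→3  {5,6,7}→1
  4 left: {2,3,4,7}→4  {3,4,6,7}→6  {4,5,6,7}→4
  5 left: {2,3,4,6,7}→10  {3,4,5,6,7}→10
  6 left: {2,3,4,5,6,7}→20
  placing 0:a first → 20 extensions

20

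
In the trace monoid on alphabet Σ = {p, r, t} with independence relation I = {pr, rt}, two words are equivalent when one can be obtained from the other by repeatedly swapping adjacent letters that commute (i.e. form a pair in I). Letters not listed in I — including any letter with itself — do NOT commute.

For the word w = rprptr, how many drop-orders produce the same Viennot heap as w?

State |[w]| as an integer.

0(r) covers ∅
1(p) covers ∅
2(r) covers 0:r
3(p) covers 1:p
4(t) covers 3:p
5(r) covers 2:r
floor of heap: 0:r, 1:p
completions by unplaced set U, small U first (add the entries for U minus each lowest piece of U):
  |U|=1: {4}:1  {5}:1
  |U|=2: {2,5}:1  {3,4}:1  {4,5}:2
  |U|=3: {0,2,5}:1  {1,3,4}:1  {2,4,5}:3  {3,4,5}:3
  |U|=4: {0,2,4,5}:4  {1,3,4,5}:4  {2,3,4,5}:6
  start at 0(r): 10
  start at 1(p): 10
sum over floor = 20

20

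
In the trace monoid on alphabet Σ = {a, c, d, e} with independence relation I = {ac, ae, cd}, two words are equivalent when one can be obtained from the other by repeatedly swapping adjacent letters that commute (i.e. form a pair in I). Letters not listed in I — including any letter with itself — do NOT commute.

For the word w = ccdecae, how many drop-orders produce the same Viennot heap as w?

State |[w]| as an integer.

0(c) covers ∅
1(c) covers 0:c
2(d) covers ∅
3(e) covers 1:c, 2:d
4(c) covers 3:e
5(a) covers 2:d
6(e) covers 4:c
floor of heap: 0:c, 2:d
completions by unplaced set U, small U first (add the entries for U minus each lowest piece of U):
  |U|=1: {5}:1  {6}:1
  |U|=2: {4,6}:1  {5,6}:2
  |U|=3: {3,4,6}:1  {4,5,6}:3
  |U|=4: {1,3,4,6}:1  {3,4,5,6}:4
  |U|=5: {0,1,3,4,6}:1  {1,3,4,5,6}:5  {2,3,4,5,6}:4
  start at 0(c): 9
  start at 2(d): 6
sum over floor = 15

15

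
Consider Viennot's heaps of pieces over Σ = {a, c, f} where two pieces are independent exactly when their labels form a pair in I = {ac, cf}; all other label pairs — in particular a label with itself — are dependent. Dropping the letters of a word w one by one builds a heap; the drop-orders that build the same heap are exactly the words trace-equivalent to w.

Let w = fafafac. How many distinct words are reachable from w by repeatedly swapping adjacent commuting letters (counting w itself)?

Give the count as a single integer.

#0=f has no predecessor
#1=a depends on [0:f]
#2=f depends on [1:a]
#3=a depends on [2:f]
#4=f depends on [3:a]
#5=a depends on [4:f]
#6=c has no predecessor
sources: [0:f, 6:c]
N(rest) = Σ N(rest − s) over sources s of rest; N(one piece) = 1:
  size 1 → [5]=1  [6]=1
  size 2 → [4,5]=1  [5,6]=2
  size 3 → [3,4,5]=1  [4,5,6]=3
  size 4 → [2,3,4,5]=1  [3,4,5,6]=4
  size 5 → [1,2,3,4,5]=1  [2,3,4,5,6]=5
  first=0(f) contributes 6
  first=6(c) contributes 1
|[w]| = 7

7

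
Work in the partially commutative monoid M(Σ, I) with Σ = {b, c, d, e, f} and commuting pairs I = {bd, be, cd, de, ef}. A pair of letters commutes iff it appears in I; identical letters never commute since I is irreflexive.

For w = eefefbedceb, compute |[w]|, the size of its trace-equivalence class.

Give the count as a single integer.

490

piece 0:e — minimal
piece 1:e rests on {0:e}
piece 2:f — minimal
piece 3:e rests on {1:e}
piece 4:f rests on {2:f}
piece 5:b rests on {4:f}
piece 6:e rests on {3:e}
piece 7:d rests on {4:f}
piece 8:c rests on {5:b, 6:e}
piece 9:e rests on {8:c}
piece 10:b rests on {8:c}
minimal pieces: {0:e, 2:f}
ways to finish when only these pieces remain (= sum over removing one remaining piece with nothing left below it):
  1 left: {7}→1  {9}→1  {10}→1
  2 left: {7,9}→2  {7,10}→2  {9,10}→2
  3 left: {7,9,10}→6  {8,9,10}→2
  4 left: {5,8,9,10}→2  {6,8,9,10}→2  {7,8,9,10}→8
  5 left: {3,6,8,9,10}→2  {5,6,8,9,10}→4  {5,7,8,9,10}→10  {6,7,8,9,10}→10
  6 left: {1,3,6,8,9,10}→2  {3,5,6,8,9,10}→6  {3,6,7,8,9,10}→12  {4,5,7,8,9,10}→10  {5,6,7,8,9,10}→24
  7 left: {0,1,3,6,8,9,10}→2  {1,3,5,6,8,9,10}→8  {1,3,6,7,8,9,10}→14  {2,4,5,7,8,9,10}→10  {3,5,6,7,8,9,10}→42  {4,5,6,7,8,9,10}→34
  8 left: {0,1,3,5,6,8,9,10}→10  {0,1,3,6,7,8,9,10}→16  {1,3,5,6,7,8,9,10}→64  {2,4,5,6,7,8,9,10}→44  {3,4,5,6,7,8,9,10}→76
  9 left: {0,1,3,5,6,7,8,9,10}→90  {1,3,4,5,6,7,8,9,10}→140  {2,3,4,5,6,7,8,9,10}→120
  placing 0:e first → 260 extensions
  placing 2:f first → 230 extensions
total linear extensions = 490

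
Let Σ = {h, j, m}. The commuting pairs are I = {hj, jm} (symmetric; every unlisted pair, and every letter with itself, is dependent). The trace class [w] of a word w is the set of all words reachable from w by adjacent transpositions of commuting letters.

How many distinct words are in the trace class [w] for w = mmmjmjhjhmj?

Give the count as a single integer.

330

0(m) covers ∅
1(m) covers 0:m
2(m) covers 1:m
3(j) covers ∅
4(m) covers 2:m
5(j) covers 3:j
6(h) covers 4:m
7(j) covers 5:j
8(h) covers 6:h
9(m) covers 8:h
10(j) covers 7:j
floor of heap: 0:m, 3:j
completions by unplaced set U, small U first (add the entries for U minus each lowest piece of U):
  |U|=1: {9}:1  {10}:1
  |U|=2: {7,10}:1  {8,9}:1  {9,10}:2
  |U|=3: {5,7,10}:1  {6,8,9}:1  {7,9,10}:3  {8,9,10}:3
  |U|=4: {3,5,7,10}:1  {4,6,8,9}:1  {5,7,9,10}:4  {6,8,9,10}:4  {7,8,9,10}:6
  |U|=5: {2,4,6,8,9}:1  {3,5,7,9,10}:5  {4,6,8,9,10}:5  {5,7,8,9,10}:10  {6,7,8,9,10}:10
  |U|=6: {1,2,4,6,8,9}:1  {2,4,6,8,9,10}:6  {3,5,7,8,9,10}:15  {4,6,7,8,9,10}:15  {5,6,7,8,9,10}:20
  |U|=7: {0,1,2,4,6,8,9}:1  {1,2,4,6,8,9,10}:7  {2,4,6,7,8,9,10}:21  {3,5,6,7,8,9,10}:35  {4,5,6,7,8,9,10}:35
  |U|=8: {0,1,2,4,6,8,9,10}:8  {1,2,4,6,7,8,9,10}:28  {2,4,5,6,7,8,9,10}:56  {3,4,5,6,7,8,9,10}:70
  |U|=9: {0,1,2,4,6,7,8,9,10}:36  {1,2,4,5,6,7,8,9,10}:84  {2,3,4,5,6,7,8,9,10}:126
  start at 0(m): 210
  start at 3(j): 120
sum over floor = 330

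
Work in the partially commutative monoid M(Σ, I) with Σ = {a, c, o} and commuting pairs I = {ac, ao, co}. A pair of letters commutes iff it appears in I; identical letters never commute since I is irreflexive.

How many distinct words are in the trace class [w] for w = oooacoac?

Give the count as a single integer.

#0=o has no predecessor
#1=o depends on [0:o]
#2=o depends on [1:o]
#3=a has no predecessor
#4=c has no predecessor
#5=o depends on [2:o]
#6=a depends on [3:a]
#7=c depends on [4:c]
sources: [0:o, 3:a, 4:c]
N(rest) = Σ N(rest − s) over sources s of rest; N(one piece) = 1:
  size 1 → [5]=1  [6]=1  [7]=1
  size 2 → [2,5]=1  [3,6]=1  [4,7]=1  [5,6]=2  [5,7]=2  [6,7]=2
  size 3 → [1,2,5]=1  [2,5,6]=3  [2,5,7]=3  [3,5,6]=3  [3,6,7]=3  [4,5,7]=3  [4,6,7]=3  [5,6,7]=6
  size 4 → [0,1,2,5]=1  [1,2,5,6]=4  [1,2,5,7]=4  [2,3,5,6]=6  [2,4,5,7]=6  [2,5,6,7]=12  [3,4,6,7]=6  [3,5,6,7]=12  [4,5,6,7]=12
  size 5 → [0,1,2,5,6]=5  [0,1,2,5,7]=5  [1,2,3,5,6]=10  [1,2,4,5,7]=10  [1,2,5,6,7]=20  [2,3,5,6,7]=30  [2,4,5,6,7]=30  [3,4,5,6,7]=30
  size 6 → [0,1,2,3,5,6]=15  [0,1,2,4,5,7]=15  [0,1,2,5,6,7]=30  [1,2,3,5,6,7]=60  [1,2,4,5,6,7]=60  [2,3,4,5,6,7]=90
  first=0(o) contributes 210
  first=3(a) contributes 105
  first=4(c) contributes 105
|[w]| = 420

420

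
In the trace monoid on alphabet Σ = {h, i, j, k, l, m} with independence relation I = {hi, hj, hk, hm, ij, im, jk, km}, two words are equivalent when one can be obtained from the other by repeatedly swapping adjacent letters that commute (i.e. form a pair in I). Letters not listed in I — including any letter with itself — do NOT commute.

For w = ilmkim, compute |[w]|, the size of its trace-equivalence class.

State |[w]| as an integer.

6

#0=i has no predecessor
#1=l depends on [0:i]
#2=m depends on [1:l]
#3=k depends on [1:l]
#4=i depends on [3:k]
#5=m depends on [2:m]
sources: [0:i]
N(rest) = Σ N(rest − s) over sources s of rest; N(one piece) = 1:
  size 1 → [4]=1  [5]=1
  size 2 → [2,5]=1  [3,4]=1  [4,5]=2
  size 3 → [2,4,5]=3  [3,4,5]=3
  size 4 → [2,3,4,5]=6
  first=0(i) contributes 6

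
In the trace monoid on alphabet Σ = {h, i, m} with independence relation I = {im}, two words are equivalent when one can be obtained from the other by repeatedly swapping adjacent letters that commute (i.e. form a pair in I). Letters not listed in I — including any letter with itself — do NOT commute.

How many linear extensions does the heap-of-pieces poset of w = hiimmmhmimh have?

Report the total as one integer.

30

#0=h has no predecessor
#1=i depends on [0:h]
#2=i depends on [1:i]
#3=m depends on [0:h]
#4=m depends on [3:m]
#5=m depends on [4:m]
#6=h depends on [2:i, 5:m]
#7=m depends on [6:h]
#8=i depends on [6:h]
#9=m depends on [7:m]
#10=h depends on [8:i, 9:m]
sources: [0:h]
N(rest) = Σ N(rest − s) over sources s of rest; N(one piece) = 1:
  size 1 → [10]=1
  size 2 → [8,10]=1  [9,10]=1
  size 3 → [7,9,10]=1  [8,9,10]=2
  size 4 → [7,8,9,10]=3
  size 5 → [6,7,8,9,10]=3
  size 6 → [2,6,7,8,9,10]=3  [5,6,7,8,9,10]=3
  size 7 → [1,2,6,7,8,9,10]=3  [2,5,6,7,8,9,10]=6  [4,5,6,7,8,9,10]=3
  size 8 → [1,2,5,6,7,8,9,10]=9  [2,4,5,6,7,8,9,10]=9  [3,4,5,6,7,8,9,10]=3
  size 9 → [1,2,4,5,6,7,8,9,10]=18  [2,3,4,5,6,7,8,9,10]=12
  first=0(h) contributes 30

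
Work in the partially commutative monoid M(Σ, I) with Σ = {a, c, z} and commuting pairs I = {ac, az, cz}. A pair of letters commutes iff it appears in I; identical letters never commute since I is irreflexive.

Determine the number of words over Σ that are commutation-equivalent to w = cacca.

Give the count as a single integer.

10

drop 0:c onto floor
drop 1:a onto floor
drop 2:c onto {0:c}
drop 3:c onto {2:c}
drop 4:a onto {1:a}
ground layer = {0:c, 1:a}
drop-orders for the pieces not yet dropped (sum over which currently-grounded one goes next):
  1 to go: {3} 1  {4} 1
  2 to go: {1,4} 1  {2,3} 1  {3,4} 2
  3 to go: {0,2,3} 1  {1,3,4} 3  {2,3,4} 3
  if 0:c drops first: 6 orders
  if 1:a drops first: 4 orders
heap linearizations: 10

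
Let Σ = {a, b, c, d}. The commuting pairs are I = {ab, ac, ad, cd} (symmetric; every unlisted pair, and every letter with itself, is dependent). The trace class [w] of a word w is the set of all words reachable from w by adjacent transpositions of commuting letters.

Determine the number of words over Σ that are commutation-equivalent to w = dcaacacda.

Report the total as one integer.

piece 0:d — minimal
piece 1:c — minimal
piece 2:a — minimal
piece 3:a rests on {2:a}
piece 4:c rests on {1:c}
piece 5:a rests on {3:a}
piece 6:c rests on {4:c}
piece 7:d rests on {0:d}
piece 8:a rests on {5:a}
minimal pieces: {0:d, 1:c, 2:a}
ways to finish when only these pieces remain (= sum over removing one remaining piece with nothing left below it):
  1 left: {6}→1  {7}→1  {8}→1
  2 left: {0,7}→1  {4,6}→1  {5,8}→1  {6,7}→2  {6,8}→2  {7,8}→2
  3 left: {0,6,7}→3  {0,7,8}→3  {1,4,6}→1  {3,5,8}→1  {4,6,7}→3  {4,6,8}→3  {5,6,8}→3  {5,7,8}→3  {6,7,8}→6
  4 left: {0,4,6,7}→6  {0,5,7,8}→6  {0,6,7,8}→12  {1,4,6,7}→4  {1,4,6,8}→4  {2,3,5,8}→1  {3,5,6,8}→4  {3,5,7,8}→4  {4,5,6,8}→6  {4,6,7,8}→12  {5,6,7,8}→12
  5 left: {0,1,4,6,7}→10  {0,3,5,7,8}→10  {0,4,6,7,8}→30  {0,5,6,7,8}→30  {1,4,5,6,8}→10  {1,4,6,7,8}→20  {2,3,5,6,8}→5  {2,3,5,7,8}→5  {3,4,5,6,8}→10  {3,5,6,7,8}→20  {4,5,6,7,8}→30
  6 left: {0,1,4,6,7,8}→60  {0,2,3,5,7,8}→15  {0,3,5,6,7,8}→60  {0,4,5,6,7,8}→90  {1,3,4,5,6,8}→20  {1,4,5,6,7,8}→60  {2,3,4,5,6,8}→15  {2,3,5,6,7,8}→30  {3,4,5,6,7,8}→60
  7 left: {0,1,4,5,6,7,8}→210  {0,2,3,5,6,7,8}→105  {0,3,4,5,6,7,8}→210  {1,2,3,4,5,6,8}→35  {1,3,4,5,6,7,8}→140  {2,3,4,5,6,7,8}→105
  placing 0:d first → 280 extensions
  placing 1:c first → 420 extensions
  placing 2:a first → 560 extensions
total linear extensions = 1260

1260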